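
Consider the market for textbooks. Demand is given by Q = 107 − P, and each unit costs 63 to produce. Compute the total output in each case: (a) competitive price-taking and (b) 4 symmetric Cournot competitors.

Inverting demand: P = 107 − Q.
Under competition P = MC = 63, so Q = (107 − 63)/1 = 44.
With 4 symmetric Cournot firms, each firm's FOC gives 107 − 5q = 63, so q = 8.8, Q = 4·8.8 = 35.2, and P = 71.8.

Competition: Q = 44; Cournot: Q = 35.2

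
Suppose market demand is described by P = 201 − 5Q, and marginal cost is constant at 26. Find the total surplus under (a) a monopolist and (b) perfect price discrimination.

Monopoly: TS = 2296.875; Perfect PD: TS = 3062.5

The monopolist equates marginal revenue to marginal cost: 201 − 10Q = 26, so Q = 17.5. From demand, P = 113.5.
CS = ½·(201 − 113.5)·17.5 = 765.625; PS = (113.5 − 26)·17.5 = 1531.25; TS = 2296.875.
Under first-degree price discrimination the firm charges each unit its demand price and produces up to where P = MC, i.e. Q = 35. Consumer surplus is zero; producer surplus equals total surplus.
TS = 3062.5 (equal to competitive TS).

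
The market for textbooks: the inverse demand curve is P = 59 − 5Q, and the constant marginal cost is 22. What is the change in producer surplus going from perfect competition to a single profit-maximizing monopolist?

Competitive firms price at marginal cost: P = 22, giving Q = 7.4.
PS = (22 − 22)·7.4 = 0.
The monopolist equates marginal revenue to marginal cost: 59 − 10Q = 22, so Q = 3.7. From demand, P = 40.5.
PS = (40.5 − 22)·3.7 = 68.45.
Change in producer surplus: 68.45 − 0 = 68.45.

PS rises by 68.45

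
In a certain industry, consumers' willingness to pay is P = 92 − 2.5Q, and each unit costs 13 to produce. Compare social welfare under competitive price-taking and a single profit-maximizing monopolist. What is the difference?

Under competition P = MC = 13, so Q = (92 − 13)/2.5 = 31.6.
CS = ½·(92 − 13)·31.6 = 1248.2; PS = (13 − 13)·31.6 = 0; TS = 1248.2.
A monopolist chooses Q where MR = MC. MR = 92 − 5Q; setting this equal to 13 gives Q = 15.8 and P = 52.5.
CS = ½·(92 − 52.5)·15.8 = 312.05; PS = (52.5 − 13)·15.8 = 624.1; TS = 936.15.
Change in social welfare: 936.15 − 1248.2 = −312.05.

TS falls by 312.05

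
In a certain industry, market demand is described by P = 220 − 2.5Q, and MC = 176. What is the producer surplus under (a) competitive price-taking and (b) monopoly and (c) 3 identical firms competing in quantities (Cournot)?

Under competition P = MC = 176, so Q = (220 − 176)/2.5 = 17.6.
PS = (176 − 176)·17.6 = 0.
Monopoly sets MR = MC: 220 − 5Q = 176 ⇒ Q = 8.8, P = 220 − 2.5·8.8 = 198.
PS = (198 − 176)·8.8 = 193.6.
In a 3-firm Cournot equilibrium, symmetry and the first-order condition give q = (220 − 176)/(10) = 4.4. So Q = 13.2 and P = 187.
PS = (187 − 176)·13.2 = 145.2.

Competition: PS = 0; Monopoly: PS = 193.6; Cournot: PS = 145.2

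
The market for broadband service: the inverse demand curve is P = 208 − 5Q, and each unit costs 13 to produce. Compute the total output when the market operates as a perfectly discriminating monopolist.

A perfectly discriminating monopolist sells every unit with P(Q) ≥ MC(Q), so output equals the competitive quantity Q = 39. Each buyer pays their reservation price, so CS = 0 and the firm captures all surplus.

Q = 39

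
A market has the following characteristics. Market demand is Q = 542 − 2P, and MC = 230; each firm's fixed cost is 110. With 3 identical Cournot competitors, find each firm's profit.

π_i = 100.125

Inverting demand: P = 271 − 0.5Q.
In a 3-firm Cournot equilibrium, symmetry and the first-order condition give q = (271 − 230)/(2) = 20.5. So Q = 61.5 and P = 240.25.
Each firm's profit = (240.25 − 230)·20.5 − 110 = 100.125.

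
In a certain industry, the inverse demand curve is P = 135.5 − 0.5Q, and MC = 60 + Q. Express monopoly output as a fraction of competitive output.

Q_m/Q_c = 0.75

The monopolist equates marginal revenue to marginal cost: 135.5 − Q = 60 + Q, so Q = 37.75. From demand, P = 116.625.
Competitive equilibrium sets price equal to marginal cost: 135.5 − 0.5Q = 60 + Q, so Q = 151/3 and P = 331/3.
Ratio Q_m/Q_c = 37.75/(151/3) = 0.75.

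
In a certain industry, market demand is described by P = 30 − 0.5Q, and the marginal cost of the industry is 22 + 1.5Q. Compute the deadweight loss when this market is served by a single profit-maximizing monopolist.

Competitive equilibrium sets price equal to marginal cost: 30 − 0.5Q = 22 + 1.5Q, so Q = 4 and P = 28.
The monopolist equates marginal revenue to marginal cost: 30 − Q = 22 + 1.5Q, so Q = 3.2. From demand, P = 28.4.
CS = ½·(30 − 28)·4 = 4; PS = (28·4 − 22·4 − ½·1.5·4²) = 12; TS = 16.
CS = ½·(30 − 28.4)·3.2 = 2.56; PS = (28.4·3.2 − 22·3.2 − ½·1.5·3.2²) = 12.8; TS = 15.36.
DWL = 16 − 15.36 = 0.64.

DWL = 0.64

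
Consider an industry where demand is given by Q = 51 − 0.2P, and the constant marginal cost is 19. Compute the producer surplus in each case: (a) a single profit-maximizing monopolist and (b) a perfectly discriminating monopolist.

Inverting demand: P = 255 − 5Q.
The monopolist equates marginal revenue to marginal cost: 255 − 10Q = 19, so Q = 23.6. From demand, P = 137.
PS = (137 − 19)·23.6 = 2784.8.
A perfectly discriminating monopolist sells every unit with P(Q) ≥ MC(Q), so output equals the competitive quantity Q = 47.2. Each buyer pays their reservation price, so CS = 0 and the firm captures all surplus.
PS = ½·(255 − 19)·47.2 = 5569.6.

Monopoly: PS = 2784.8; Perfect PD: PS = 5569.6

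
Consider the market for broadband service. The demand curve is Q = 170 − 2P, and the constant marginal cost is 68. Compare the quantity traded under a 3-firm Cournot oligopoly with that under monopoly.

Inverting demand: P = 85 − 0.5Q.
In a 3-firm Cournot equilibrium, symmetry and the first-order condition give q = (85 − 68)/(2) = 8.5. So Q = 25.5 and P = 72.25.
The monopolist equates marginal revenue to marginal cost: 85 − Q = 68, so Q = 17. From demand, P = 76.5.

Cournot: Q = 25.5; Monopoly: Q = 17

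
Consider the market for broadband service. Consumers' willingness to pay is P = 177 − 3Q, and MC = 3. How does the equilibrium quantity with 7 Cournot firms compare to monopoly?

Cournot: Q = 50.75; Monopoly: Q = 29

Cournot with 7 identical firms: the symmetric best-response condition is 177 − 24q = 3. Each firm produces q = 7.25, total output Q = 50.75, price P = 24.75.
Monopoly sets MR = MC: 177 − 6Q = 3 ⇒ Q = 29, P = 177 − 3·29 = 90.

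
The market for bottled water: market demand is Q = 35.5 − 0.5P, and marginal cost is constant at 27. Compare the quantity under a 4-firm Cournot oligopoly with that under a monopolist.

Cournot: Q = 17.6; Monopoly: Q = 11

Inverting demand: P = 71 − 2Q.
Cournot with 4 identical firms: the symmetric best-response condition is 71 − 10q = 27. Each firm produces q = 4.4, total output Q = 17.6, price P = 35.8.
Monopoly sets MR = MC: 71 − 4Q = 27 ⇒ Q = 11, P = 71 − 2·11 = 49.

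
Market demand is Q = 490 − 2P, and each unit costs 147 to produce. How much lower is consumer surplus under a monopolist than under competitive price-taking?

Inverting demand: P = 245 − 0.5Q.
Under competition P = MC = 147, so Q = (245 − 147)/0.5 = 196.
CS = ½·(245 − 147)·196 = 9604.
The monopolist equates marginal revenue to marginal cost: 245 − Q = 147, so Q = 98. From demand, P = 196.
CS = ½·(245 − 196)·98 = 2401.
Change in consumer surplus: 2401 − 9604 = −7203.

Consumer surplus falls by 7203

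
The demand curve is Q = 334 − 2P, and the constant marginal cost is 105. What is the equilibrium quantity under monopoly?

Q = 62

Inverting demand: P = 167 − 0.5Q.
Monopoly sets MR = MC: 167 − Q = 105 ⇒ Q = 62, P = 167 − 0.5·62 = 136.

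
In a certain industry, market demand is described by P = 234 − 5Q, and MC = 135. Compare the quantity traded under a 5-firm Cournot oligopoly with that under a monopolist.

Cournot: Q = 16.5; Monopoly: Q = 9.9

In a 5-firm Cournot equilibrium, symmetry and the first-order condition give q = (234 − 135)/(30) = 3.3. So Q = 16.5 and P = 151.5.
A monopolist chooses Q where MR = MC. MR = 234 − 10Q; setting this equal to 135 gives Q = 9.9 and P = 184.5.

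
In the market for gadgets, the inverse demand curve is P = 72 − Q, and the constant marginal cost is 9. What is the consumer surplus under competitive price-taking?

Under competition P = MC = 9, so Q = (72 − 9)/1 = 63.
CS = ½·(72 − 9)·63 = 1984.5.

CS = 1984.5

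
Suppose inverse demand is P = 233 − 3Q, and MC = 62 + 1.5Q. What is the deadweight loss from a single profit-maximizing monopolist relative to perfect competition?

Under competition P = MC: 233 − 3Q = 62 + 1.5Q ⇒ Q = 38, P = 119.
A monopolist chooses Q where MR = MC. MR = 233 − 6Q; setting this equal to 62 + 1.5Q gives Q = 22.8 and P = 164.6.
CS = ½·(233 − 119)·38 = 2166; PS = (119·38 − 62·38 − ½·1.5·38²) = 1083; TS = 3249.
CS = ½·(233 − 164.6)·22.8 = 779.76; PS = (164.6·22.8 − 62·22.8 − ½·1.5·22.8²) = 1949.4; TS = 2729.16.
DWL = 3249 − 2729.16 = 519.84.

DWL = 519.84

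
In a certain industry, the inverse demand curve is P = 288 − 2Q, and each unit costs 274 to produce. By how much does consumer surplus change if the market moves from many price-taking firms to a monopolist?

Competitive firms price at marginal cost: P = 274, giving Q = 7.
CS = ½·(288 − 274)·7 = 49.
Monopoly sets MR = MC: 288 − 4Q = 274 ⇒ Q = 3.5, P = 288 − 2·3.5 = 281.
CS = ½·(288 − 281)·3.5 = 12.25.
Change in consumer surplus: 12.25 − 49 = −36.75.

Consumer surplus falls by 36.75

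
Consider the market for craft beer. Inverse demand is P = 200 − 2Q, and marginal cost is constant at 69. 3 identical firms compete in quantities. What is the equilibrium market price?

In a 3-firm Cournot equilibrium, symmetry and the first-order condition give q = (200 − 69)/(8) = 16.375. So Q = 49.125 and P = 101.75.

P = 101.75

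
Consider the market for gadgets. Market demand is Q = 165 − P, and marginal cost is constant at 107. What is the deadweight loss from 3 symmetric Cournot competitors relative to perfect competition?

DWL = 105.125

Inverting demand: P = 165 − Q.
Perfect competition: P = MC = 107, so 165 − Q = 107 and Q = 58.
Cournot with 3 identical firms: the symmetric best-response condition is 165 − 4q = 107. Each firm produces q = 14.5, total output Q = 43.5, price P = 121.5.
DWL is the triangle between Q = 43.5 and Q = 58: ½·(58 − 43.5)·(121.5 − 107) = 105.125.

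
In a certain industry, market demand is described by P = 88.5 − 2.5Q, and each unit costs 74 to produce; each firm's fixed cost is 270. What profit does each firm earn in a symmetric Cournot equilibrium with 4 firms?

π_i = −266.636

In a 4-firm Cournot equilibrium, symmetry and the first-order condition give q = (88.5 − 74)/(12.5) = 1.16. So Q = 4.64 and P = 76.9.
Each firm's profit = (76.9 − 74)·1.16 − 270 = −266.636.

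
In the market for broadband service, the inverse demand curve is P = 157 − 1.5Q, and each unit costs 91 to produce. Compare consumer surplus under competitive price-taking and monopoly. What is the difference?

Under competition P = MC = 91, so Q = (157 − 91)/1.5 = 44.
CS = ½·(157 − 91)·44 = 1452.
Monopoly sets MR = MC: 157 − 3Q = 91 ⇒ Q = 22, P = 157 − 1.5·22 = 124.
CS = ½·(157 − 124)·22 = 363.
Change in consumer surplus: 363 − 1452 = −1089.

CS falls by 1089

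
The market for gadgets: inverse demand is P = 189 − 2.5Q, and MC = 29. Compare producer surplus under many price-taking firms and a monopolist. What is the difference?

Under competition P = MC = 29, so Q = (189 − 29)/2.5 = 64.
PS = (29 − 29)·64 = 0.
The monopolist equates marginal revenue to marginal cost: 189 − 5Q = 29, so Q = 32. From demand, P = 109.
PS = (109 − 29)·32 = 2560.
Change in producer surplus: 2560 − 0 = 2560.

PS rises by 2560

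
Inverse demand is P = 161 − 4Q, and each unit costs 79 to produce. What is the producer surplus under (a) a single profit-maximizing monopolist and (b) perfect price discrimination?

A monopolist chooses Q where MR = MC. MR = 161 − 8Q; setting this equal to 79 gives Q = 10.25 and P = 120.
PS = (120 − 79)·10.25 = 420.25.
With perfect price discrimination, output is the efficient level Q = 20.5 (where demand meets MC), but every buyer pays their willingness to pay: CS = 0 and PS = total surplus.
PS = ½·(161 − 79)·20.5 = 840.5.

Monopoly: PS = 420.25; Perfect PD: PS = 840.5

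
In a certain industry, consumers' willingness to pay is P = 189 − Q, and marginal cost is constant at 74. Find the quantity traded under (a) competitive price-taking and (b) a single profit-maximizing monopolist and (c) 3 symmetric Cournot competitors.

Competition: Q = 115; Monopoly: Q = 57.5; Cournot: Q = 86.25

Perfect competition: P = MC = 74, so 189 − Q = 74 and Q = 115.
A monopolist chooses Q where MR = MC. MR = 189 − 2Q; setting this equal to 74 gives Q = 57.5 and P = 131.5.
Cournot with 3 identical firms: the symmetric best-response condition is 189 − 4q = 74. Each firm produces q = 28.75, total output Q = 86.25, price P = 102.75.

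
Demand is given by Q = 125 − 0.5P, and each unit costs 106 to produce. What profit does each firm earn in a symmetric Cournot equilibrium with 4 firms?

π_i = 414.72

Inverting demand: P = 250 − 2Q.
With 4 symmetric Cournot firms, each firm's FOC gives 250 − 10q = 106, so q = 14.4, Q = 4·14.4 = 57.6, and P = 134.8.
Each firm's profit = (134.8 − 106)·14.4 = 414.72.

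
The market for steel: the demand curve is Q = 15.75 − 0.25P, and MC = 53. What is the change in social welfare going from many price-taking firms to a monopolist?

Social welfare falls by 3.125

Inverting demand: P = 63 − 4Q.
Competitive firms price at marginal cost: P = 53, giving Q = 2.5.
CS = ½·(63 − 53)·2.5 = 12.5; PS = (53 − 53)·2.5 = 0; TS = 12.5.
A monopolist chooses Q where MR = MC. MR = 63 − 8Q; setting this equal to 53 gives Q = 1.25 and P = 58.
CS = ½·(63 − 58)·1.25 = 3.125; PS = (58 − 53)·1.25 = 6.25; TS = 9.375.
Change in social welfare: 9.375 − 12.5 = −3.125.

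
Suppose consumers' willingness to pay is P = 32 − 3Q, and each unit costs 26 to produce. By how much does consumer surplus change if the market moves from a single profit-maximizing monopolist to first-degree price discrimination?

CS falls by 1.5

A monopolist chooses Q where MR = MC. MR = 32 − 6Q; setting this equal to 26 gives Q = 1 and P = 29.
CS = ½·(32 − 29)·1 = 1.5.
A perfectly discriminating monopolist sells every unit with P(Q) ≥ MC(Q), so output equals the competitive quantity Q = 2. Each buyer pays their reservation price, so CS = 0 and the firm captures all surplus.
CS = 0.
Change in consumer surplus: 0 − 1.5 = −1.5.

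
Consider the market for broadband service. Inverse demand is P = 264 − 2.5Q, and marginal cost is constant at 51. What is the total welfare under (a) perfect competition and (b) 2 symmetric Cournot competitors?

Under competition P = MC = 51, so Q = (264 − 51)/2.5 = 85.2.
CS = ½·(264 − 51)·85.2 = 9073.8; PS = (51 − 51)·85.2 = 0; TS = 9073.8.
Cournot with 2 identical firms: the symmetric best-response condition is 264 − 7.5q = 51. Each firm produces q = 28.4, total output Q = 56.8, price P = 122.
CS = ½·(264 − 122)·56.8 = 4032.8; PS = (122 − 51)·56.8 = 4032.8; TS = 8065.6.

Competition: TS = 9073.8; Cournot: TS = 8065.6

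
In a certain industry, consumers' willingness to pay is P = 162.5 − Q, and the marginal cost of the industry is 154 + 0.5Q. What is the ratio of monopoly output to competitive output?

Q_m/Q_c = 0.6

A monopolist chooses Q where MR = MC. MR = 162.5 − 2Q; setting this equal to 154 + 0.5Q gives Q = 3.4 and P = 159.1.
Competitive equilibrium sets price equal to marginal cost: 162.5 − Q = 154 + 0.5Q, so Q = 17/3 and P = 941/6.
Ratio Q_m/Q_c = 3.4/(17/3) = 0.6.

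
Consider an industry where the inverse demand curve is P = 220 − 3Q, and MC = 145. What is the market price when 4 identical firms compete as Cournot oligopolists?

P = 160

Cournot with 4 identical firms: the symmetric best-response condition is 220 − 15q = 145. Each firm produces q = 5, total output Q = 20, price P = 160.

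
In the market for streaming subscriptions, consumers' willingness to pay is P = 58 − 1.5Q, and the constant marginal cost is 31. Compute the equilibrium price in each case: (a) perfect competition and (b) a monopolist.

Competition: P = 31; Monopoly: P = 44.5

Competitive firms price at marginal cost: P = 31, giving Q = 18.
A monopolist chooses Q where MR = MC. MR = 58 − 3Q; setting this equal to 31 gives Q = 9 and P = 44.5.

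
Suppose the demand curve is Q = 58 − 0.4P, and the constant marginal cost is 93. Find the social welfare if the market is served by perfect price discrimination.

Inverting demand: P = 145 − 2.5Q.
A perfectly discriminating monopolist sells every unit with P(Q) ≥ MC(Q), so output equals the competitive quantity Q = 20.8. Each buyer pays their reservation price, so CS = 0 and the firm captures all surplus.
TS = 540.8 (equal to competitive TS).

TS = 540.8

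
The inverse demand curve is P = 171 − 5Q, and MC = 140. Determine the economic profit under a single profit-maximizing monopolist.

Profit = 48.05

A monopolist chooses Q where MR = MC. MR = 171 − 10Q; setting this equal to 140 gives Q = 3.1 and P = 155.5.
Profit = (155.5 − 140)·3.1 = 48.05.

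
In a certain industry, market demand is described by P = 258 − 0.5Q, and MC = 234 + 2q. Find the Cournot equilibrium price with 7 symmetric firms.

Cournot with 7 identical firms: the symmetric best-response condition is 258 − 4q = 234 + 2q. Each firm produces q = 4, total output Q = 28, price P = 244.

P = 244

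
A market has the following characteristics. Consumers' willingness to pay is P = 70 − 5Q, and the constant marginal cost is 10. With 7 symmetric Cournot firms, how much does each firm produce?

q_i = 1.5

In a 7-firm Cournot equilibrium, symmetry and the first-order condition give q = (70 − 10)/(40) = 1.5. So Q = 10.5 and P = 17.5.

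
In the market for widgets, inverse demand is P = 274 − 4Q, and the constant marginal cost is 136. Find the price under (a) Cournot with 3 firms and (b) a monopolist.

Cournot: P = 170.5; Monopoly: P = 205

In a 3-firm Cournot equilibrium, symmetry and the first-order condition give q = (274 − 136)/(16) = 8.625. So Q = 25.875 and P = 170.5.
A monopolist chooses Q where MR = MC. MR = 274 − 8Q; setting this equal to 136 gives Q = 17.25 and P = 205.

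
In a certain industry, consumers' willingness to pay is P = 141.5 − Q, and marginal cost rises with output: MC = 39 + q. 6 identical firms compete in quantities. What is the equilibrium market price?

P = 64.625

With 6 symmetric Cournot firms, each firm's FOC gives 141.5 − 7q = 39 + q, so q = 205/16, Q = 6·205/16 = 76.875, and P = 64.625.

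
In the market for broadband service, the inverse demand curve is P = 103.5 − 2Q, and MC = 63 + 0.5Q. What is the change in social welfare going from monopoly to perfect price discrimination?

TS rises by 64.8

The monopolist equates marginal revenue to marginal cost: 103.5 − 4Q = 63 + 0.5Q, so Q = 9. From demand, P = 85.5.
CS = ½·(103.5 − 85.5)·9 = 81; PS = (85.5·9 − 63·9 − ½·0.5·9²) = 182.25; TS = 263.25.
Under first-degree price discrimination the firm charges each unit its demand price and produces up to where P = MC, i.e. Q = 16.2. Consumer surplus is zero; producer surplus equals total surplus.
TS = 328.05 (equal to competitive TS).
Change in social welfare: 328.05 − 263.25 = 64.8.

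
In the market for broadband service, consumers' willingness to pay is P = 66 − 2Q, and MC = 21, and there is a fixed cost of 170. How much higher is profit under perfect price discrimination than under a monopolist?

Monopoly sets MR = MC: 66 − 4Q = 21 ⇒ Q = 11.25, P = 66 − 2·11.25 = 43.5.
Profit = (43.5 − 21)·11.25 − 170 = 83.125.
With perfect price discrimination, output is the efficient level Q = 22.5 (where demand meets MC), but every buyer pays their willingness to pay: CS = 0 and PS = total surplus.
PS equals the full surplus area, 506.25. Profit = 506.25 − 170 = 336.25.
Change in profit: 336.25 − 83.125 = 253.125.

Profit rises by 253.125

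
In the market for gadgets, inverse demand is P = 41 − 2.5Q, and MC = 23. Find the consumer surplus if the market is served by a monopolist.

CS = 16.2

The monopolist equates marginal revenue to marginal cost: 41 − 5Q = 23, so Q = 3.6. From demand, P = 32.
CS = ½·(41 − 32)·3.6 = 16.2.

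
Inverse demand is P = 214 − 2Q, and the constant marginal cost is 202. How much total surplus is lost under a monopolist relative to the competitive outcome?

Under competition P = MC = 202, so Q = (214 − 202)/2 = 6.
A monopolist chooses Q where MR = MC. MR = 214 − 4Q; setting this equal to 202 gives Q = 3 and P = 208.
DWL is the triangle between Q = 3 and Q = 6: ½·(6 − 3)·(208 − 202) = 9.

DWL = 9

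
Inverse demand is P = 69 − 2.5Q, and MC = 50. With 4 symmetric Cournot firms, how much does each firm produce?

In a 4-firm Cournot equilibrium, symmetry and the first-order condition give q = (69 − 50)/(12.5) = 1.52. So Q = 6.08 and P = 53.8.

q_i = 1.52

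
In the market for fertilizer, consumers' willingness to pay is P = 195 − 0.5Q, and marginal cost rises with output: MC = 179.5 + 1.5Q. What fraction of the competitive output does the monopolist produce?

Q_m/Q_c = 0.8

A monopolist chooses Q where MR = MC. MR = 195 − Q; setting this equal to 179.5 + 1.5Q gives Q = 6.2 and P = 191.9.
Under competition P = MC: 195 − 0.5Q = 179.5 + 1.5Q ⇒ Q = 7.75, P = 191.125.
Ratio Q_m/Q_c = 6.2/7.75 = 0.8.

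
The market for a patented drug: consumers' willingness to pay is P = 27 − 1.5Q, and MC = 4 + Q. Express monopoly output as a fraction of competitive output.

The monopolist equates marginal revenue to marginal cost: 27 − 3Q = 4 + Q, so Q = 5.75. From demand, P = 18.375.
Under competition P = MC: 27 − 1.5Q = 4 + Q ⇒ Q = 9.2, P = 13.2.
Ratio Q_m/Q_c = 5.75/9.2 = 0.625.

Q_m/Q_c = 0.625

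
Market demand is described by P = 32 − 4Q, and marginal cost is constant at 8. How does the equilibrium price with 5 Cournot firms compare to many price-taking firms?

With 5 symmetric Cournot firms, each firm's FOC gives 32 − 24q = 8, so q = 1, Q = 5·1 = 5, and P = 12.
Under competition P = MC = 8, so Q = (32 − 8)/4 = 6.

Cournot: P = 12; Competition: P = 8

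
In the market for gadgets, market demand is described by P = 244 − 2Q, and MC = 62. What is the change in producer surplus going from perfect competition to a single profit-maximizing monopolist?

Competitive firms price at marginal cost: P = 62, giving Q = 91.
PS = (62 − 62)·91 = 0.
Monopoly sets MR = MC: 244 − 4Q = 62 ⇒ Q = 45.5, P = 244 − 2·45.5 = 153.
PS = (153 − 62)·45.5 = 4140.5.
Change in producer surplus: 4140.5 − 0 = 4140.5.

Producer surplus rises by 4140.5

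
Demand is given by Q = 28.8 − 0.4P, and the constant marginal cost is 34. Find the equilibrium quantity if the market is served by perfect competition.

Q = 15.2

Inverting demand: P = 72 − 2.5Q.
Competitive firms price at marginal cost: P = 34, giving Q = 15.2.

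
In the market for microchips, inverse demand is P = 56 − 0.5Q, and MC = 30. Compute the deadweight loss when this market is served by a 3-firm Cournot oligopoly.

Competitive firms price at marginal cost: P = 30, giving Q = 52.
With 3 symmetric Cournot firms, each firm's FOC gives 56 − 2q = 30, so q = 13, Q = 3·13 = 39, and P = 36.5.
DWL is the triangle between Q = 39 and Q = 52: ½·(52 − 39)·(36.5 − 30) = 42.25.

DWL = 42.25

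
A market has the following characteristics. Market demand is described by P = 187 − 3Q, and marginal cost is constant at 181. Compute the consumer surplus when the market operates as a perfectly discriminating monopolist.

CS = 0

A perfectly discriminating monopolist sells every unit with P(Q) ≥ MC(Q), so output equals the competitive quantity Q = 2. Each buyer pays their reservation price, so CS = 0 and the firm captures all surplus.
CS = 0.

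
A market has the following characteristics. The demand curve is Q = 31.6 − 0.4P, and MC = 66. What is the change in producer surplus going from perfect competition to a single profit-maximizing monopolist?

Inverting demand: P = 79 − 2.5Q.
Under competition P = MC = 66, so Q = (79 − 66)/2.5 = 5.2.
PS = (66 − 66)·5.2 = 0.
Monopoly sets MR = MC: 79 − 5Q = 66 ⇒ Q = 2.6, P = 79 − 2.5·2.6 = 72.5.
PS = (72.5 − 66)·2.6 = 16.9.
Change in producer surplus: 16.9 − 0 = 16.9.

PS rises by 16.9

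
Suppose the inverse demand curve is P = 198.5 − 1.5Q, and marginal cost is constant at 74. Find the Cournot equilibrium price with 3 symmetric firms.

With 3 symmetric Cournot firms, each firm's FOC gives 198.5 − 6q = 74, so q = 20.75, Q = 3·20.75 = 62.25, and P = 105.125.

P = 105.125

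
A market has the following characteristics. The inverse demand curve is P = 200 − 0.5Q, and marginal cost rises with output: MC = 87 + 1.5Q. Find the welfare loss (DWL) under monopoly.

DWL = 127.69

Under competition P = MC: 200 − 0.5Q = 87 + 1.5Q ⇒ Q = 56.5, P = 171.75.
A monopolist chooses Q where MR = MC. MR = 200 − Q; setting this equal to 87 + 1.5Q gives Q = 45.2 and P = 177.4.
CS = ½·(200 − 171.75)·56.5 = 12769/16; PS = (171.75·56.5 − 87·56.5 − ½·1.5·56.5²) = 38307/16; TS = 3192.25.
CS = ½·(200 − 177.4)·45.2 = 510.76; PS = (177.4·45.2 − 87·45.2 − ½·1.5·45.2²) = 2553.8; TS = 3064.56.
DWL = 3192.25 − 3064.56 = 127.69.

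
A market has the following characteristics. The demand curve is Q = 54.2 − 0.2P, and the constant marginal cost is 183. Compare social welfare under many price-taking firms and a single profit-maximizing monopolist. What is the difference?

Social welfare falls by 193.6

Inverting demand: P = 271 − 5Q.
Under competition P = MC = 183, so Q = (271 − 183)/5 = 17.6.
CS = ½·(271 − 183)·17.6 = 774.4; PS = (183 − 183)·17.6 = 0; TS = 774.4.
The monopolist equates marginal revenue to marginal cost: 271 − 10Q = 183, so Q = 8.8. From demand, P = 227.
CS = ½·(271 − 227)·8.8 = 193.6; PS = (227 − 183)·8.8 = 387.2; TS = 580.8.
Change in social welfare: 580.8 − 774.4 = −193.6.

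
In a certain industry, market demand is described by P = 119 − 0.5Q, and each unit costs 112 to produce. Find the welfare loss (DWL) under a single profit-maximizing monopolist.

Perfect competition: P = MC = 112, so 119 − 0.5Q = 112 and Q = 14.
Monopoly sets MR = MC: 119 − Q = 112 ⇒ Q = 7, P = 119 − 0.5·7 = 115.5.
DWL is the triangle between Q = 7 and Q = 14: ½·(14 − 7)·(115.5 − 112) = 12.25.

DWL = 12.25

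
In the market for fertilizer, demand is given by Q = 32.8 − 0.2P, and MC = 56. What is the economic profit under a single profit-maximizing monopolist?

Profit = 583.2

Inverting demand: P = 164 − 5Q.
A monopolist chooses Q where MR = MC. MR = 164 − 10Q; setting this equal to 56 gives Q = 10.8 and P = 110.
Profit = (110 − 56)·10.8 = 583.2.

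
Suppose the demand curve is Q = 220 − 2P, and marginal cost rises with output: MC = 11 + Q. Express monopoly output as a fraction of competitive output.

Inverting demand: P = 110 − 0.5Q.
A monopolist chooses Q where MR = MC. MR = 110 − Q; setting this equal to 11 + Q gives Q = 49.5 and P = 85.25.
Competitive equilibrium sets price equal to marginal cost: 110 − 0.5Q = 11 + Q, so Q = 66 and P = 77.
Ratio Q_m/Q_c = 49.5/66 = 0.75.

Q_m/Q_c = 0.75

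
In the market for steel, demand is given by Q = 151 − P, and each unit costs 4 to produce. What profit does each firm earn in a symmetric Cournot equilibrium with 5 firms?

π_i = 600.25

Inverting demand: P = 151 − Q.
In a 5-firm Cournot equilibrium, symmetry and the first-order condition give q = (151 − 4)/(6) = 24.5. So Q = 122.5 and P = 28.5.
Each firm's profit = (28.5 − 4)·24.5 = 600.25.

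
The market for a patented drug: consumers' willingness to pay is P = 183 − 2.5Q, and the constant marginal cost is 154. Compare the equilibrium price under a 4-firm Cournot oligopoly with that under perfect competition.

With 4 symmetric Cournot firms, each firm's FOC gives 183 − 12.5q = 154, so q = 2.32, Q = 4·2.32 = 9.28, and P = 159.8.
Under competition P = MC = 154, so Q = (183 − 154)/2.5 = 11.6.

Cournot: P = 159.8; Competition: P = 154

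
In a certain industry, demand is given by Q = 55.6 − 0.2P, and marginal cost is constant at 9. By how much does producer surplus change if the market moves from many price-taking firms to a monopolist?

Producer surplus rises by 3618.05

Inverting demand: P = 278 − 5Q.
Under competition P = MC = 9, so Q = (278 − 9)/5 = 53.8.
PS = (9 − 9)·53.8 = 0.
Monopoly sets MR = MC: 278 − 10Q = 9 ⇒ Q = 26.9, P = 278 − 5·26.9 = 143.5.
PS = (143.5 − 9)·26.9 = 3618.05.
Change in producer surplus: 3618.05 − 0 = 3618.05.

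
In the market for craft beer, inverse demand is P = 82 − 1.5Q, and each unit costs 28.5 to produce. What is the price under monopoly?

P = 55.25

The monopolist equates marginal revenue to marginal cost: 82 − 3Q = 28.5, so Q = 107/6. From demand, P = 55.25.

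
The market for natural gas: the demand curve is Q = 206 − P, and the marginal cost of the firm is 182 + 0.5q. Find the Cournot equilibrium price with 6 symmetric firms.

P = 186.8

Inverting demand: P = 206 − Q.
Cournot with 6 identical firms: the symmetric best-response condition is 206 − 7q = 182 + 0.5q. Each firm produces q = 3.2, total output Q = 19.2, price P = 186.8.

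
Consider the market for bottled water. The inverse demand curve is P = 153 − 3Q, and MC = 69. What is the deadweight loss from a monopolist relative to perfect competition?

Competitive firms price at marginal cost: P = 69, giving Q = 28.
The monopolist equates marginal revenue to marginal cost: 153 − 6Q = 69, so Q = 14. From demand, P = 111.
DWL is the triangle between Q = 14 and Q = 28: ½·(28 − 14)·(111 − 69) = 294.

DWL = 294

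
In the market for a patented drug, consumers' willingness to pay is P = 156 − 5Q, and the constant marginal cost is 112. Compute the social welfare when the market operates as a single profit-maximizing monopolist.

Monopoly sets MR = MC: 156 − 10Q = 112 ⇒ Q = 4.4, P = 156 − 5·4.4 = 134.
CS = ½·(156 − 134)·4.4 = 48.4; PS = (134 − 112)·4.4 = 96.8; TS = 145.2.

TS = 145.2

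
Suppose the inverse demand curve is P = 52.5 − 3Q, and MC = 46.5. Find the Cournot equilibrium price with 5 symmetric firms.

P = 47.5

Cournot with 5 identical firms: the symmetric best-response condition is 52.5 − 18q = 46.5. Each firm produces q = 1/3, total output Q = 5/3, price P = 47.5.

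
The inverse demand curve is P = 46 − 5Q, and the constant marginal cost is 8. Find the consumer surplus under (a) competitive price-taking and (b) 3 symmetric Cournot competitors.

Competition: CS = 144.4; Cournot: CS = 81.225

Competitive firms price at marginal cost: P = 8, giving Q = 7.6.
CS = ½·(46 − 8)·7.6 = 144.4.
With 3 symmetric Cournot firms, each firm's FOC gives 46 − 20q = 8, so q = 1.9, Q = 3·1.9 = 5.7, and P = 17.5.
CS = ½·(46 − 17.5)·5.7 = 81.225.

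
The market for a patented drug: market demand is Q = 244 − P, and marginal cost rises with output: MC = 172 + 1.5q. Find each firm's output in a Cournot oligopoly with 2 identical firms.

Inverting demand: P = 244 − Q.
Cournot with 2 identical firms: the symmetric best-response condition is 244 − 3q = 172 + 1.5q. Each firm produces q = 16, total output Q = 32, price P = 212.

q_i = 16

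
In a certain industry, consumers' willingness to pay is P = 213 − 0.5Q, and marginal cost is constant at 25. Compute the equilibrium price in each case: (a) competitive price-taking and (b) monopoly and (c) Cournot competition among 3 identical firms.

Under competition P = MC = 25, so Q = (213 − 25)/0.5 = 376.
A monopolist chooses Q where MR = MC. MR = 213 − Q; setting this equal to 25 gives Q = 188 and P = 119.
Cournot with 3 identical firms: the symmetric best-response condition is 213 − 2q = 25. Each firm produces q = 94, total output Q = 282, price P = 72.

Competition: P = 25; Monopoly: P = 119; Cournot: P = 72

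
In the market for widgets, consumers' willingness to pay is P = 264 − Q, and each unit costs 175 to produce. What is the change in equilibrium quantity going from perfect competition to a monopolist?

Equilibrium quantity falls by 44.5

Under competition P = MC = 175, so Q = (264 − 175)/1 = 89.
The monopolist equates marginal revenue to marginal cost: 264 − 2Q = 175, so Q = 44.5. From demand, P = 219.5.
Change in equilibrium quantity: 44.5 − 89 = −44.5.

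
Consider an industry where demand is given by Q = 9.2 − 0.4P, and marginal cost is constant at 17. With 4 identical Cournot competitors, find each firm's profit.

π_i = 0.576

Inverting demand: P = 23 − 2.5Q.
In a 4-firm Cournot equilibrium, symmetry and the first-order condition give q = (23 − 17)/(12.5) = 0.48. So Q = 1.92 and P = 18.2.
Each firm's profit = (18.2 − 17)·0.48 = 0.576.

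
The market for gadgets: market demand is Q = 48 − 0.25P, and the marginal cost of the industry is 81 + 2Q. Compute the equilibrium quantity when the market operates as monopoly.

Inverting demand: P = 192 − 4Q.
A monopolist chooses Q where MR = MC. MR = 192 − 8Q; setting this equal to 81 + 2Q gives Q = 11.1 and P = 147.6.

Q = 11.1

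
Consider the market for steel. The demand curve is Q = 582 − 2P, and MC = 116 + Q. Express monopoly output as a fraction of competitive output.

Q_m/Q_c = 0.75

Inverting demand: P = 291 − 0.5Q.
A monopolist chooses Q where MR = MC. MR = 291 − Q; setting this equal to 116 + Q gives Q = 87.5 and P = 247.25.
Under competition P = MC: 291 − 0.5Q = 116 + Q ⇒ Q = 350/3, P = 698/3.
Ratio Q_m/Q_c = 87.5/(350/3) = 0.75.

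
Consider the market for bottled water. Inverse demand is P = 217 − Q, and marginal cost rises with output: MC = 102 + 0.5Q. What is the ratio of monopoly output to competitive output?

Q_m/Q_c = 0.6

Monopoly sets MR = MC: 217 − 2Q = 102 + 0.5Q ⇒ Q = 46, P = 217 − 46 = 171.
Under competition P = MC: 217 − Q = 102 + 0.5Q ⇒ Q = 230/3, P = 421/3.
Ratio Q_m/Q_c = 46/(230/3) = 0.6.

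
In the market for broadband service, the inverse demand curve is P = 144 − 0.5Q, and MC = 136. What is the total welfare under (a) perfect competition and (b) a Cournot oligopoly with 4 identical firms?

Perfect competition: P = MC = 136, so 144 − 0.5Q = 136 and Q = 16.
CS = ½·(144 − 136)·16 = 64; PS = (136 − 136)·16 = 0; TS = 64.
In a 4-firm Cournot equilibrium, symmetry and the first-order condition give q = (144 − 136)/(2.5) = 3.2. So Q = 12.8 and P = 137.6.
CS = ½·(144 − 137.6)·12.8 = 40.96; PS = (137.6 − 136)·12.8 = 20.48; TS = 61.44.

Competition: TS = 64; Cournot: TS = 61.44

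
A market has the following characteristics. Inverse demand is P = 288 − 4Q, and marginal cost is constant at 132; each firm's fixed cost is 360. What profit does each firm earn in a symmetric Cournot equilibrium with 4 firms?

π_i = −116.64

In a 4-firm Cournot equilibrium, symmetry and the first-order condition give q = (288 − 132)/(20) = 7.8. So Q = 31.2 and P = 163.2.
Each firm's profit = (163.2 − 132)·7.8 − 360 = −116.64.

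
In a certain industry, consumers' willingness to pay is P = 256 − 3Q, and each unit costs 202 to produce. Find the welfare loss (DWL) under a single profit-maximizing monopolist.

Under competition P = MC = 202, so Q = (256 − 202)/3 = 18.
Monopoly sets MR = MC: 256 − 6Q = 202 ⇒ Q = 9, P = 256 − 3·9 = 229.
DWL is the triangle between Q = 9 and Q = 18: ½·(18 − 9)·(229 − 202) = 121.5.

DWL = 121.5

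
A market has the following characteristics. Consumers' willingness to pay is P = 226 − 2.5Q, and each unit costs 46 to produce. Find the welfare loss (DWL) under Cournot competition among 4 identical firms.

DWL = 259.2

Competitive firms price at marginal cost: P = 46, giving Q = 72.
In a 4-firm Cournot equilibrium, symmetry and the first-order condition give q = (226 − 46)/(12.5) = 14.4. So Q = 57.6 and P = 82.
DWL is the triangle between Q = 57.6 and Q = 72: ½·(72 − 57.6)·(82 − 46) = 259.2.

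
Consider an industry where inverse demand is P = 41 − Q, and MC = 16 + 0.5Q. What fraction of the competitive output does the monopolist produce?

A monopolist chooses Q where MR = MC. MR = 41 − 2Q; setting this equal to 16 + 0.5Q gives Q = 10 and P = 31.
Under competition P = MC: 41 − Q = 16 + 0.5Q ⇒ Q = 50/3, P = 73/3.
Ratio Q_m/Q_c = 10/(50/3) = 0.6.

Q_m/Q_c = 0.6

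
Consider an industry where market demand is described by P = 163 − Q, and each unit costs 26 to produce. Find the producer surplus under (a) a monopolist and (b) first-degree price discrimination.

A monopolist chooses Q where MR = MC. MR = 163 − 2Q; setting this equal to 26 gives Q = 68.5 and P = 94.5.
PS = (94.5 − 26)·68.5 = 4692.25.
A perfectly discriminating monopolist sells every unit with P(Q) ≥ MC(Q), so output equals the competitive quantity Q = 137. Each buyer pays their reservation price, so CS = 0 and the firm captures all surplus.
PS = ½·(163 − 26)·137 = 9384.5.

Monopoly: PS = 4692.25; Perfect PD: PS = 9384.5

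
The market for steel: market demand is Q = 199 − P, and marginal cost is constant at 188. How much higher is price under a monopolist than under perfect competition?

Price rises by 5.5

Inverting demand: P = 199 − Q.
Perfect competition: P = MC = 188, so 199 − Q = 188 and Q = 11.
A monopolist chooses Q where MR = MC. MR = 199 − 2Q; setting this equal to 188 gives Q = 5.5 and P = 193.5.
Change in price: 193.5 − 188 = 5.5.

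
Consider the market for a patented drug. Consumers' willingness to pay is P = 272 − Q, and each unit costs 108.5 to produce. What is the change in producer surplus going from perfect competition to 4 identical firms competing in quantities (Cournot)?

PS rises by 4277.16

Under competition P = MC = 108.5, so Q = (272 − 108.5)/1 = 163.5.
PS = (108.5 − 108.5)·163.5 = 0.
With 4 symmetric Cournot firms, each firm's FOC gives 272 − 5q = 108.5, so q = 32.7, Q = 4·32.7 = 130.8, and P = 141.2.
PS = (141.2 − 108.5)·130.8 = 4277.16.
Change in producer surplus: 4277.16 − 0 = 4277.16.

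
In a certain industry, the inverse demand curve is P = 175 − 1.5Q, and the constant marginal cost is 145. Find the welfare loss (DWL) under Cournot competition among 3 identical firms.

Competitive firms price at marginal cost: P = 145, giving Q = 20.
In a 3-firm Cournot equilibrium, symmetry and the first-order condition give q = (175 − 145)/(6) = 5. So Q = 15 and P = 152.5.
DWL is the triangle between Q = 15 and Q = 20: ½·(20 − 15)·(152.5 − 145) = 18.75.

DWL = 18.75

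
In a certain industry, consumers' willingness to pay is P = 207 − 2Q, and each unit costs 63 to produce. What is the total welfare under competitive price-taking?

TS = 5184

Competitive firms price at marginal cost: P = 63, giving Q = 72.
CS = ½·(207 − 63)·72 = 5184; PS = (63 − 63)·72 = 0; TS = 5184.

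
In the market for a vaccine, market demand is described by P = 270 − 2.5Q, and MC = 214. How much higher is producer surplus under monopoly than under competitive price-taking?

PS rises by 313.6

Under competition P = MC = 214, so Q = (270 − 214)/2.5 = 22.4.
PS = (214 − 214)·22.4 = 0.
The monopolist equates marginal revenue to marginal cost: 270 − 5Q = 214, so Q = 11.2. From demand, P = 242.
PS = (242 − 214)·11.2 = 313.6.
Change in producer surplus: 313.6 − 0 = 313.6.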